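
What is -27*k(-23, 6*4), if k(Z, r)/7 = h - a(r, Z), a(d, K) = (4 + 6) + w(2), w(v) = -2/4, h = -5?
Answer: 5481/2 ≈ 2740.5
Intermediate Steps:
w(v) = -1/2 (w(v) = -2*1/4 = -1/2)
a(d, K) = 19/2 (a(d, K) = (4 + 6) - 1/2 = 10 - 1/2 = 19/2)
k(Z, r) = -203/2 (k(Z, r) = 7*(-5 - 1*19/2) = 7*(-5 - 19/2) = 7*(-29/2) = -203/2)
-27*k(-23, 6*4) = -27*(-203/2) = 5481/2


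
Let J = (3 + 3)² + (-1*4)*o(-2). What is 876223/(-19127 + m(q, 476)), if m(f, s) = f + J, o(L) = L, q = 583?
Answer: -876223/18500 ≈ -47.363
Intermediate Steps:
J = 44 (J = (3 + 3)² - 1*4*(-2) = 6² - 4*(-2) = 36 + 8 = 44)
m(f, s) = 44 + f (m(f, s) = f + 44 = 44 + f)
876223/(-19127 + m(q, 476)) = 876223/(-19127 + (44 + 583)) = 876223/(-19127 + 627) = 876223/(-18500) = 876223*(-1/18500) = -876223/18500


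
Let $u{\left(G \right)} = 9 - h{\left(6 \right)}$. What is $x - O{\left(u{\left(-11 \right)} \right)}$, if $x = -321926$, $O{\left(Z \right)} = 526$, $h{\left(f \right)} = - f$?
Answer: $-322452$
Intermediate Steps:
$u{\left(G \right)} = 15$ ($u{\left(G \right)} = 9 - \left(-1\right) 6 = 9 - -6 = 9 + 6 = 15$)
$x - O{\left(u{\left(-11 \right)} \right)} = -321926 - 526 = -322452$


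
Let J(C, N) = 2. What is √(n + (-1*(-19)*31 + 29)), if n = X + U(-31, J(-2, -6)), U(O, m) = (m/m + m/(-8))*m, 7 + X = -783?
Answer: I*√682/2 ≈ 13.058*I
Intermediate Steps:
X = -790 (X = -7 - 783 = -790)
U(O, m) = m*(1 - m/8) (U(O, m) = (1 + m*(-⅛))*m = (1 - m/8)*m = m*(1 - m/8))
n = -1577/2 (n = -790 + (⅛)*2*(8 - 1*2) = -790 + (⅛)*2*(8 - 2) = -790 + (⅛)*2*6 = -790 + 3/2 = -1577/2 ≈ -788.50)
√(n + (-1*(-19)*31 + 29)) = √(-1577/2 + (-1*(-19)*31 + 29)) = √(-1577/2 + (19*31 + 29)) = √(-1577/2 + (589 + 29)) = √(-1577/2 + 618) = √(-341/2) = I*√682/2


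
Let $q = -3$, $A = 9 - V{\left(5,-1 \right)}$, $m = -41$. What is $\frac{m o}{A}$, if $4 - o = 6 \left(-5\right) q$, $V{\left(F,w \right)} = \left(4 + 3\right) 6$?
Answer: $- \frac{3526}{33} \approx -106.85$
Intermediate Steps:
$V{\left(F,w \right)} = 42$ ($V{\left(F,w \right)} = 7 \cdot 6 = 42$)
$A = -33$ ($A = 9 - 42 = -33$)
$o = -86$ ($o = 4 - 6 \left(-5\right) \left(-3\right) = 4 - \left(-30\right) \left(-3\right) = 4 - 90 = -86$)
$\frac{m o}{A} = \frac{\left(-41\right) \left(-86\right)}{-33} = 3526 \left(- \frac{1}{33}\right) = - \frac{3526}{33}$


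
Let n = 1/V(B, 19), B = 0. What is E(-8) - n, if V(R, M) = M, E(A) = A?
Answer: -153/19 ≈ -8.0526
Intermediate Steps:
n = 1/19 ≈ 0.052632
E(-8) - n = -8 - 1*1/19 = -8 - 1/19 = -153/19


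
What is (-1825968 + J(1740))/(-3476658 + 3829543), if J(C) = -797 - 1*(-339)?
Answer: -1826426/352885 ≈ -5.1757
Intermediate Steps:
J(C) = -458 (J(C) = -797 + 339 = -458)
(-1825968 + J(1740))/(-3476658 + 3829543) = (-1825968 - 458)/(-3476658 + 3829543) = -1826426/352885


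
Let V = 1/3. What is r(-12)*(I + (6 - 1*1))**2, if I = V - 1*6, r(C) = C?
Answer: -16/3 ≈ -5.3333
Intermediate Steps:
V = 1/3 (V = 1*(1/3) = 1/3 ≈ 0.33333)
I = -17/3 (I = 1/3 - 1*6 = 1/3 - 6 = -17/3 ≈ -5.6667)
r(-12)*(I + (6 - 1*1))**2 = -12*(-17/3 + (6 - 1*1))**2 = -12*(-17/3 + (6 - 1))**2 = -12*(-17/3 + 5)**2 = -12*(-2/3)**2 = -12*4/9 = -16/3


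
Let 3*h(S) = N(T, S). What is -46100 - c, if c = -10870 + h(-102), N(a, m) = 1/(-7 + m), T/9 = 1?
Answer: -11520209/327 ≈ -35230.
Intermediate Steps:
T = 9 (T = 9*1 = 9)
h(S) = 1/(3*(-7 + S))
c = -3554491/327 (c = -10870 + 1/(3*(-7 - 102)) = -10870 + (⅓)/(-109) = -10870 + (⅓)*(-1/109) = -10870 - 1/327 = -3554491/327 ≈ -10870.)
-46100 - c = -46100 - 1*(-3554491/327) = -46100 + 3554491/327 = -11520209/327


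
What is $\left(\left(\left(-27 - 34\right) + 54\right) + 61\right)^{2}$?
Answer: $2916$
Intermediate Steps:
$\left(\left(\left(-27 - 34\right) + 54\right) + 61\right)^{2} = \left(\left(-61 + 54\right) + 61\right)^{2} = \left(-7 + 61\right)^{2} = 54^{2} = 2916$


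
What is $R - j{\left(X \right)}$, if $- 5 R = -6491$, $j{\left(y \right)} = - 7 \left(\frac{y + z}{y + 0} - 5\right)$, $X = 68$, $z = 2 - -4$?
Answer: $\frac{216039}{170} \approx 1270.8$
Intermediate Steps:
$z = 6$ ($z = 2 + 4 = 6$)
$j{\left(y \right)} = 35 - \frac{7 \left(6 + y\right)}{y}$ ($j{\left(y \right)} = - 7 \left(\frac{y + 6}{y + 0} - 5\right) = - 7 \left(\frac{6 + y}{y} - 5\right) = - 7 \left(-5 + \frac{6 + y}{y}\right) = 35 - \frac{7 \left(6 + y\right)}{y}$)
$R = \frac{6491}{5}$ ($R = \left(- \frac{1}{5}\right) \left(-6491\right) = \frac{6491}{5} \approx 1298.2$)
$R - j{\left(X \right)} = \frac{6491}{5} - \left(28 - \frac{42}{68}\right) = \frac{6491}{5} - \left(28 - \frac{21}{34}\right) = \frac{6491}{5} - \frac{931}{34} = \frac{216039}{170}$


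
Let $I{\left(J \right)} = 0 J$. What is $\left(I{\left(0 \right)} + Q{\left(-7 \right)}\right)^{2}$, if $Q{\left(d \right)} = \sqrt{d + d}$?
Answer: $-14$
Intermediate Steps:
$Q{\left(d \right)} = \sqrt{2} \sqrt{d}$ ($Q{\left(d \right)} = \sqrt{2 d} = \sqrt{2} \sqrt{d}$)
$I{\left(J \right)} = 0$
$\left(I{\left(0 \right)} + Q{\left(-7 \right)}\right)^{2} = \left(0 + \sqrt{2} \sqrt{-7}\right)^{2} = \left(0 + \sqrt{2} i \sqrt{7}\right)^{2} = \left(0 + i \sqrt{14}\right)^{2} = \left(i \sqrt{14}\right)^{2} = -14$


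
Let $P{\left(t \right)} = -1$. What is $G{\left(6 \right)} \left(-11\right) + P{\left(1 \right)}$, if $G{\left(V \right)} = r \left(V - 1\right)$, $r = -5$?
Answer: $274$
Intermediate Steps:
$G{\left(V \right)} = 5 - 5 V$ ($G{\left(V \right)} = - 5 \left(V - 1\right) = - 5 \left(-1 + V\right) = 5 - 5 V$)
$G{\left(6 \right)} \left(-11\right) + P{\left(1 \right)} = \left(5 - 30\right) \left(-11\right) - 1 = \left(-25\right) \left(-11\right) - 1 = 275 - 1 = 274$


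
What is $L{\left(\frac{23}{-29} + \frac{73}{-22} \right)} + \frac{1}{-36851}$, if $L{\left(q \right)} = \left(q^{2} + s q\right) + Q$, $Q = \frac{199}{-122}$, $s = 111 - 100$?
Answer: $- \frac{27406631765297}{914998685084} \approx -29.953$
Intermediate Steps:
$s = 11$ ($s = 111 - 100 = 11$)
$Q = - \frac{199}{122}$ ($Q = 199 \left(- \frac{1}{122}\right) = - \frac{199}{122} \approx -1.6311$)
$L{\left(q \right)} = - \frac{199}{122} + q^{2} + 11 q$ ($L{\left(q \right)} = \left(q^{2} + 11 q\right) - \frac{199}{122} = - \frac{199}{122} + q^{2} + 11 q$)
$L{\left(\frac{23}{-29} + \frac{73}{-22} \right)} + \frac{1}{-36851} = \left(- \frac{199}{122} + \left(\frac{23}{-29} + \frac{73}{-22}\right)^{2} + 11 \left(\frac{23}{-29} + \frac{73}{-22}\right)\right) + \frac{1}{-36851} = \left(- \frac{199}{122} + \left(23 \left(- \frac{1}{29}\right) + 73 \left(- \frac{1}{22}\right)\right)^{2} + 11 \left(23 \left(- \frac{1}{29}\right) + 73 \left(- \frac{1}{22}\right)\right)\right) - \frac{1}{36851} = \left(- \frac{199}{122} + \left(- \frac{23}{29} - \frac{73}{22}\right)^{2} + 11 \left(- \frac{23}{29} - \frac{73}{22}\right)\right) - \frac{1}{36851} = \left(- \frac{199}{122} + \left(- \frac{2623}{638}\right)^{2} + 11 \left(- \frac{2623}{638}\right)\right) - \frac{1}{36851} = \left(- \frac{199}{122} + \frac{6880129}{407044} - \frac{2623}{58}\right) - \frac{1}{36851} = - \frac{743714063}{24829684} - \frac{1}{36851} = - \frac{27406631765297}{914998685084}$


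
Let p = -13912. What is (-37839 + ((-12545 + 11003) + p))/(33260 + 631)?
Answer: -53293/33891 ≈ -1.5725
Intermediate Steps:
(-37839 + ((-12545 + 11003) + p))/(33260 + 631) = (-37839 + ((-12545 + 11003) - 13912))/(33260 + 631) = (-37839 + (-1542 - 13912))/33891 = (-37839 - 15454)*(1/33891) = -53293*1/33891 = -53293/33891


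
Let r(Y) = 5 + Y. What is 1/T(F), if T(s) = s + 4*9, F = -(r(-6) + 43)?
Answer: -⅙ ≈ -0.16667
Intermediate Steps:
F = -42 (F = -((5 - 6) + 43) = -(-1 + 43) = -1*42 = -42)
T(s) = 36 + s (T(s) = s + 36 = 36 + s)
1/T(F) = 1/(36 - 42) = 1/(-6) = -⅙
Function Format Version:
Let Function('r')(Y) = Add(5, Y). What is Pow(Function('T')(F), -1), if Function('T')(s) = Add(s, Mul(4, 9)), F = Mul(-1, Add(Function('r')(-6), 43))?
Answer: Rational(-1, 6) ≈ -0.16667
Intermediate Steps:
F = -42 (F = Mul(-1, Add(Add(5, -6), 43)) = Mul(-1, Add(-1, 43)) = Mul(-1, 42) = -42)
Function('T')(s) = Add(36, s) (Function('T')(s) = Add(s, 36) = Add(36, s))
Pow(Function('T')(F), -1) = Pow(Add(36, -42), -1) = Pow(-6, -1) = Rational(-1, 6)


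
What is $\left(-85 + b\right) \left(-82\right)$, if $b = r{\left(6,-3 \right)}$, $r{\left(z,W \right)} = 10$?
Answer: $6150$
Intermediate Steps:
$b = 10$
$\left(-85 + b\right) \left(-82\right) = \left(-85 + 10\right) \left(-82\right) = \left(-75\right) \left(-82\right) = 6150$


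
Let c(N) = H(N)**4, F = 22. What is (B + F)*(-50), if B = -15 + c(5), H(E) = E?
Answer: -31600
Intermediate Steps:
c(N) = N**4
B = 610 (B = -15 + 5**4 = -15 + 625 = 610)
(B + F)*(-50) = (610 + 22)*(-50) = 632*(-50) = -31600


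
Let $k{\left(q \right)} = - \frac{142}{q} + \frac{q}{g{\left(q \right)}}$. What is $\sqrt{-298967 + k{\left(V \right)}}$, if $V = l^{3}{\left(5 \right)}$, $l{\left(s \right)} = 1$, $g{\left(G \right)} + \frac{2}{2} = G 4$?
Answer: $\frac{i \sqrt{2691978}}{3} \approx 546.91 i$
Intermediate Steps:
$g{\left(G \right)} = -1 + 4 G$ ($g{\left(G \right)} = -1 + G 4 = -1 + 4 G$)
$V = 1$ ($V = 1^{3} = 1$)
$k{\left(q \right)} = - \frac{142}{q} + \frac{q}{-1 + 4 q}$
$\sqrt{-298967 + k{\left(V \right)}} = \sqrt{-298967 + \frac{142 + 1^{2} - 568}{1 \left(-1 + 4 \cdot 1\right)}} = \sqrt{-298967 + 1 \frac{1}{-1 + 4} \left(142 + 1 - 568\right)} = \sqrt{-298967 + 1 \cdot \frac{1}{3} \left(-425\right)} = \sqrt{-298967 - \frac{425}{3}} = \sqrt{- \frac{897326}{3}} = \frac{i \sqrt{2691978}}{3}$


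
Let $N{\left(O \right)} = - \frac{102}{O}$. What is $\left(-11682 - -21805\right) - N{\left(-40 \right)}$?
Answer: $\frac{202409}{20} \approx 10120.0$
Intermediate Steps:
$\left(-11682 - -21805\right) - N{\left(-40 \right)} = \left(-11682 - -21805\right) - - \frac{102}{-40} = \left(-11682 + 21805\right) - \left(-102\right) \left(- \frac{1}{40}\right) = 10123 - \frac{51}{20} = \frac{202409}{20}$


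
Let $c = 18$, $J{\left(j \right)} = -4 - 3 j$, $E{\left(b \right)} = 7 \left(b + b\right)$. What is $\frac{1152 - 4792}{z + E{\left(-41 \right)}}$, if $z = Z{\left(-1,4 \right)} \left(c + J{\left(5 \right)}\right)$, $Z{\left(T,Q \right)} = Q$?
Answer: $\frac{1820}{289} \approx 6.2976$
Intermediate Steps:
$E{\left(b \right)} = 14 b$ ($E{\left(b \right)} = 7 \cdot 2 b = 14 b$)
$z = -4$ ($z = 4 \left(18 - 19\right) = 4 \left(-1\right) = -4$)
$\frac{1152 - 4792}{z + E{\left(-41 \right)}} = \frac{1152 - 4792}{-4 + 14 \left(-41\right)} = - \frac{3640}{-4 - 574} = - \frac{3640}{-578} = \left(-3640\right) \left(- \frac{1}{578}\right) = \frac{1820}{289}$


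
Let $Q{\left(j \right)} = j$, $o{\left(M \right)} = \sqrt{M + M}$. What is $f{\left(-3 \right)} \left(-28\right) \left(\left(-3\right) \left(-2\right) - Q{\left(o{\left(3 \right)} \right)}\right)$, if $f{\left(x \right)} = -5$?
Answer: $840 - 140 \sqrt{6} \approx 497.07$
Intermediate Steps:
$o{\left(M \right)} = \sqrt{2} \sqrt{M}$ ($o{\left(M \right)} = \sqrt{2 M} = \sqrt{2} \sqrt{M}$)
$f{\left(-3 \right)} \left(-28\right) \left(\left(-3\right) \left(-2\right) - Q{\left(o{\left(3 \right)} \right)}\right) = \left(-5\right) \left(-28\right) \left(\left(-3\right) \left(-2\right) - \sqrt{2} \sqrt{3}\right) = 140 \left(6 - \sqrt{6}\right) = 840 - 140 \sqrt{6}$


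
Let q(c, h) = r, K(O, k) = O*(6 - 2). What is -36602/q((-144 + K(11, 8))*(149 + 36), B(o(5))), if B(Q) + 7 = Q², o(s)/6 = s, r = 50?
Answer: -18301/25 ≈ -732.04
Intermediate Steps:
K(O, k) = 4*O (K(O, k) = O*4 = 4*O)
o(s) = 6*s
B(Q) = -7 + Q²
q(c, h) = 50
-36602/q((-144 + K(11, 8))*(149 + 36), B(o(5))) = -36602/50 = -36602*1/50 = -18301/25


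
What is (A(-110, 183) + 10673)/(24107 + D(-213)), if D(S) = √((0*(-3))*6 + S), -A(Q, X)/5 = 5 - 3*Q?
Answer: 108457393/290573831 - 4499*I*√213/290573831 ≈ 0.37325 - 0.00022597*I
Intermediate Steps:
A(Q, X) = -25 + 15*Q (A(Q, X) = -5*(5 - 3*Q) = -25 + 15*Q)
D(S) = √S (D(S) = √(0*6 + S) = √(0 + S) = √S)
(A(-110, 183) + 10673)/(24107 + D(-213)) = ((-25 + 15*(-110)) + 10673)/(24107 + √(-213)) = ((-25 - 1650) + 10673)/(24107 + I*√213) = (-1675 + 10673)/(24107 + I*√213) = 8998/(24107 + I*√213)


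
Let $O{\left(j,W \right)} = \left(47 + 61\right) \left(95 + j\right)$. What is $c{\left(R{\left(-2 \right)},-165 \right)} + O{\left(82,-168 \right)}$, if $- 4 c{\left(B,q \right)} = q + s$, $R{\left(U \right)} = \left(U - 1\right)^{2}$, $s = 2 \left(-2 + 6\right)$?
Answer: $\frac{76621}{4} \approx 19155.0$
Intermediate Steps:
$s = 8$ ($s = 2 \cdot 4 = 8$)
$O{\left(j,W \right)} = 10260 + 108 j$ ($O{\left(j,W \right)} = 108 \left(95 + j\right) = 10260 + 108 j$)
$R{\left(U \right)} = \left(-1 + U\right)^{2}$
$c{\left(B,q \right)} = -2 - \frac{q}{4}$ ($c{\left(B,q \right)} = - \frac{q + 8}{4} = - \frac{8 + q}{4} = -2 - \frac{q}{4}$)
$c{\left(R{\left(-2 \right)},-165 \right)} + O{\left(82,-168 \right)} = \left(-2 - - \frac{165}{4}\right) + \left(10260 + 108 \cdot 82\right) = \left(-2 + \frac{165}{4}\right) + \left(10260 + 8856\right) = \frac{157}{4} + 19116 = \frac{76621}{4}$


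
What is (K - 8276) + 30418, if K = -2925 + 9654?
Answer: 28871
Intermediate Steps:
K = 6729
(K - 8276) + 30418 = (6729 - 8276) + 30418 = -1547 + 30418 = 28871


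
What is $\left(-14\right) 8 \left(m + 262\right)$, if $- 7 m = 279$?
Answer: $-24880$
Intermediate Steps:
$m = - \frac{279}{7}$ ($m = \left(- \frac{1}{7}\right) 279 = - \frac{279}{7} \approx -39.857$)
$\left(-14\right) 8 \left(m + 262\right) = \left(-14\right) 8 \left(- \frac{279}{7} + 262\right) = \left(-112\right) \frac{1555}{7} = -24880$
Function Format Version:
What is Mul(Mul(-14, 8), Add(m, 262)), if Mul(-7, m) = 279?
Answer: -24880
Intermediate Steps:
m = Rational(-279, 7) (m = Mul(Rational(-1, 7), 279) = Rational(-279, 7) ≈ -39.857)
Mul(Mul(-14, 8), Add(m, 262)) = Mul(Mul(-14, 8), Add(Rational(-279, 7), 262)) = Mul(-112, Rational(1555, 7)) = -24880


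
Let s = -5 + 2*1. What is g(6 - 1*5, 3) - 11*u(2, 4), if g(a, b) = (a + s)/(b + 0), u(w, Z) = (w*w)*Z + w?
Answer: -596/3 ≈ -198.67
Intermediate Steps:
u(w, Z) = w + Z*w² (u(w, Z) = w²*Z + w = Z*w² + w = w + Z*w²)
s = -3 (s = -5 + 2 = -3)
g(a, b) = (-3 + a)/b (g(a, b) = (a - 3)/(b + 0) = (-3 + a)/b)
g(6 - 1*5, 3) - 11*u(2, 4) = (-3 + (6 - 1*5))/3 - 22*(1 + 4*2) = (-3 + (6 - 5))/3 - 22*(1 + 8) = (-3 + 1)/3 - 22*9 = (⅓)*(-2) - 11*18 = -⅔ - 198 = -596/3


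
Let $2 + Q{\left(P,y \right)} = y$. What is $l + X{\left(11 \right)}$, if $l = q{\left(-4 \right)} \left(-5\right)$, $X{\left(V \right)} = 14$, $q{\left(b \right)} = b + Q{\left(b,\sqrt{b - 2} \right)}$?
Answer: $44 - 5 i \sqrt{6} \approx 44.0 - 12.247 i$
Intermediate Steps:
$Q{\left(P,y \right)} = -2 + y$
$q{\left(b \right)} = -2 + b + \sqrt{-2 + b}$ ($q{\left(b \right)} = b + \left(-2 + \sqrt{b - 2}\right) = b + \left(-2 + \sqrt{-2 + b}\right) = -2 + b + \sqrt{-2 + b}$)
$l = 30 - 5 i \sqrt{6}$ ($l = \left(-2 - 4 + \sqrt{-2 - 4}\right) \left(-5\right) = \left(-2 - 4 + \sqrt{-6}\right) \left(-5\right) = \left(-2 - 4 + i \sqrt{6}\right) \left(-5\right) = \left(-6 + i \sqrt{6}\right) \left(-5\right) = 30 - 5 i \sqrt{6} \approx 30.0 - 12.247 i$)
$l + X{\left(11 \right)} = \left(30 - 5 i \sqrt{6}\right) + 14 = 44 - 5 i \sqrt{6}$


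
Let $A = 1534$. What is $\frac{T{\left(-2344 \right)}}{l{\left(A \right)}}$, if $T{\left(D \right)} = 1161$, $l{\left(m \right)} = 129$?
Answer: $9$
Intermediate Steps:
$\frac{T{\left(-2344 \right)}}{l{\left(A \right)}} = \frac{1161}{129} = 1161 \cdot \frac{1}{129} = 9$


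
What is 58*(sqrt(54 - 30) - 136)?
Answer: -7888 + 116*sqrt(6) ≈ -7603.9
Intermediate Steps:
58*(sqrt(54 - 30) - 136) = 58*(sqrt(24) - 136) = 58*(2*sqrt(6) - 136) = 58*(-136 + 2*sqrt(6)) = -7888 + 116*sqrt(6)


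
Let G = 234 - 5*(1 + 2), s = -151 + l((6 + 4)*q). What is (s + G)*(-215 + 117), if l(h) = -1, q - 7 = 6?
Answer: -6566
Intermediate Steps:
q = 13 (q = 7 + 6 = 13)
s = -152 (s = -151 - 1 = -152)
G = 219 (G = 234 - 5*3 = 234 - 15 = 219)
(s + G)*(-215 + 117) = (-152 + 219)*(-215 + 117) = 67*(-98) = -6566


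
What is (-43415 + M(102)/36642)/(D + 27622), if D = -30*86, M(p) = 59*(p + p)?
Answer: -265133399/152931494 ≈ -1.7337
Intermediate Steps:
M(p) = 118*p (M(p) = 59*(2*p) = 118*p)
D = -2580
(-43415 + M(102)/36642)/(D + 27622) = (-43415 + (118*102)/36642)/(-2580 + 27622) = (-43415 + 12036*(1/36642))/25042 = (-43415 + 2006/6107)*(1/25042) = -265133399/6107*1/25042 = -265133399/152931494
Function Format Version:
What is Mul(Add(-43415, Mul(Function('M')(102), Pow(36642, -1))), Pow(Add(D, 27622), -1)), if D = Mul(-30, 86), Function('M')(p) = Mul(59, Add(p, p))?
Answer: Rational(-265133399, 152931494) ≈ -1.7337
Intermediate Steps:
Function('M')(p) = Mul(118, p) (Function('M')(p) = Mul(59, Mul(2, p)) = Mul(118, p))
D = -2580
Mul(Add(-43415, Mul(Function('M')(102), Pow(36642, -1))), Pow(Add(D, 27622), -1)) = Mul(Add(-43415, Mul(Mul(118, 102), Pow(36642, -1))), Pow(Add(-2580, 27622), -1)) = Mul(Add(-43415, Mul(12036, Rational(1, 36642))), Pow(25042, -1)) = Mul(Add(-43415, Rational(2006, 6107)), Rational(1, 25042)) = Mul(Rational(-265133399, 6107), Rational(1, 25042)) = Rational(-265133399, 152931494)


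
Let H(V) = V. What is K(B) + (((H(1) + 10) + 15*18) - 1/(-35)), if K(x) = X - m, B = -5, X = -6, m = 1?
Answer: 9591/35 ≈ 274.03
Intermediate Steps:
K(x) = -7 (K(x) = -6 - 1*1 = -6 - 1 = -7)
K(B) + (((H(1) + 10) + 15*18) - 1/(-35)) = -7 + (((1 + 10) + 15*18) - 1/(-35)) = -7 + ((11 + 270) - 1*(-1/35)) = -7 + (281 + 1/35) = -7 + 9836/35 = 9591/35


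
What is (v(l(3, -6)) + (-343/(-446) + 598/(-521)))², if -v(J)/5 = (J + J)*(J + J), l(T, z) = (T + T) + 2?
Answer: 88516058846755225/53993957956 ≈ 1.6394e+6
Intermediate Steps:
l(T, z) = 2 + 2*T (l(T, z) = 2*T + 2 = 2 + 2*T)
v(J) = -20*J² (v(J) = -5*(J + J)*(J + J) = -5*2*J*2*J = -20*J²)
(v(l(3, -6)) + (-343/(-446) + 598/(-521)))² = (-20*(2 + 2*3)² + (-343/(-446) + 598/(-521)))² = (-20*(2 + 6)² + (-343*(-1/446) + 598*(-1/521)))² = (-20*8² + (343/446 - 598/521))² = (-20*64 - 88005/232366)² = (-1280 - 88005/232366)² = (-297516485/232366)² = 88516058846755225/53993957956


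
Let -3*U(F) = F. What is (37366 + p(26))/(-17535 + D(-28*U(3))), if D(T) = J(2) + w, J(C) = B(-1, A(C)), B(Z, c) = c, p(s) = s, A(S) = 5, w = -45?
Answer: -1968/925 ≈ -2.1276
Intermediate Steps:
U(F) = -F/3
J(C) = 5
D(T) = -40 (D(T) = 5 - 45 = -40)
(37366 + p(26))/(-17535 + D(-28*U(3))) = (37366 + 26)/(-17535 - 40) = 37392/(-17575) = 37392*(-1/17575) = -1968/925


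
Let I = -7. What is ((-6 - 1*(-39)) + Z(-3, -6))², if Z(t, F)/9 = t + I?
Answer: 3249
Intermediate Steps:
Z(t, F) = -63 + 9*t (Z(t, F) = 9*(t - 7) = 9*(-7 + t) = -63 + 9*t)
((-6 - 1*(-39)) + Z(-3, -6))² = ((-6 - 1*(-39)) + (-63 + 9*(-3)))² = ((-6 + 39) + (-63 - 27))² = (33 - 90)² = (-57)² = 3249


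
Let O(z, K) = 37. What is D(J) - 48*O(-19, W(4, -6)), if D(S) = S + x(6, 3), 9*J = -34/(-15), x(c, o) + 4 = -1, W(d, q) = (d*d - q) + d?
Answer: -240401/135 ≈ -1780.7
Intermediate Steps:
W(d, q) = d + d**2 - q (W(d, q) = (d**2 - q) + d = d + d**2 - q)
x(c, o) = -5 (x(c, o) = -4 - 1 = -5)
J = 34/135 (J = (-34/(-15))/9 = (-34*(-1/15))/9 = (1/9)*(34/15) = 34/135 ≈ 0.25185)
D(S) = -5 + S (D(S) = S - 5 = -5 + S)
D(J) - 48*O(-19, W(4, -6)) = (-5 + 34/135) - 48*37 = -641/135 - 1776 = -240401/135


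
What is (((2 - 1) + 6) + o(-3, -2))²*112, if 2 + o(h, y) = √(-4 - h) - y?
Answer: 5376 + 1568*I ≈ 5376.0 + 1568.0*I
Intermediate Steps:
o(h, y) = -2 + √(-4 - h) - y (o(h, y) = -2 + (√(-4 - h) - y) = -2 + √(-4 - h) - y)
(((2 - 1) + 6) + o(-3, -2))²*112 = (((2 - 1) + 6) + (-2 + √(-4 - 1*(-3)) - 1*(-2)))²*112 = ((1 + 6) + (-2 + √(-4 + 3) + 2))²*112 = (7 + (-2 + √(-1) + 2))²*112 = (7 + (-2 + I + 2))²*112 = (7 + I)²*112 = 112*(7 + I)²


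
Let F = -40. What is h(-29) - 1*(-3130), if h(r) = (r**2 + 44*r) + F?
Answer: 2655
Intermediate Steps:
h(r) = -40 + r**2 + 44*r (h(r) = (r**2 + 44*r) - 40 = -40 + r**2 + 44*r)
h(-29) - 1*(-3130) = (-40 + (-29)**2 + 44*(-29)) - 1*(-3130) = (-40 + 841 - 1276) + 3130 = -475 + 3130 = 2655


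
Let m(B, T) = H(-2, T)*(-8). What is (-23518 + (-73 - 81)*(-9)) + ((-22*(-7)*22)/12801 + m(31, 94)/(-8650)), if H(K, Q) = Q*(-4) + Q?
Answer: -1225323027328/55364325 ≈ -22132.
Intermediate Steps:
H(K, Q) = -3*Q (H(K, Q) = -4*Q + Q = -3*Q)
m(B, T) = 24*T (m(B, T) = -3*T*(-8) = 24*T)
(-23518 + (-73 - 81)*(-9)) + ((-22*(-7)*22)/12801 + m(31, 94)/(-8650)) = (-23518 + (-73 - 81)*(-9)) + ((-22*(-7)*22)/12801 + (24*94)/(-8650)) = (-23518 - 154*(-9)) + ((154*22)*(1/12801) + 2256*(-1/8650)) = (-23518 + 1386) + (3388*(1/12801) - 1128/4325) = -22132 + (3388/12801 - 1128/4325) = -22132 + 213572/55364325 = -1225323027328/55364325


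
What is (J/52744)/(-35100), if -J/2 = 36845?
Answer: 7369/185131440 ≈ 3.9804e-5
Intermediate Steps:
J = -73690 (J = -2*36845 = -73690)
(J/52744)/(-35100) = -73690/52744/(-35100) = -73690*1/52744*(-1/35100) = -36845/26372*(-1/35100) = 7369/185131440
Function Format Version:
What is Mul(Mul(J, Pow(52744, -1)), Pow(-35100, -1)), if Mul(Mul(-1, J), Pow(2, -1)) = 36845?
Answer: Rational(7369, 185131440) ≈ 3.9804e-5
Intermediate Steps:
J = -73690 (J = Mul(-2, 36845) = -73690)
Mul(Mul(J, Pow(52744, -1)), Pow(-35100, -1)) = Mul(Mul(-73690, Pow(52744, -1)), Pow(-35100, -1)) = Mul(Mul(-73690, Rational(1, 52744)), Rational(-1, 35100)) = Mul(Rational(-36845, 26372), Rational(-1, 35100)) = Rational(7369, 185131440)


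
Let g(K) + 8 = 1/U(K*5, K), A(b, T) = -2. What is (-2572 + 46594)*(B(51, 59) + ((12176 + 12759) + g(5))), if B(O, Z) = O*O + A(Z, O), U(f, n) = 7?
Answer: 8482291026/7 ≈ 1.2118e+9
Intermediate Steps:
B(O, Z) = -2 + O² (B(O, Z) = O*O - 2 = O² - 2 = -2 + O²)
g(K) = -55/7 (g(K) = -8 + 1/7 = -8 + ⅐ = -55/7)
(-2572 + 46594)*(B(51, 59) + ((12176 + 12759) + g(5))) = (-2572 + 46594)*((-2 + 51²) + ((12176 + 12759) - 55/7)) = 44022*((-2 + 2601) + (24935 - 55/7)) = 44022*(2599 + 174490/7) = 44022*(192683/7) = 8482291026/7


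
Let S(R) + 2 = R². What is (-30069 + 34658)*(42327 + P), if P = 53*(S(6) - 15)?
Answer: 198859726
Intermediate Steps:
S(R) = -2 + R²
P = 1007 (P = 53*((-2 + 6²) - 15) = 53*((-2 + 36) - 15) = 53*(34 - 15) = 53*19 = 1007)
(-30069 + 34658)*(42327 + P) = (-30069 + 34658)*(42327 + 1007) = 4589*43334 = 198859726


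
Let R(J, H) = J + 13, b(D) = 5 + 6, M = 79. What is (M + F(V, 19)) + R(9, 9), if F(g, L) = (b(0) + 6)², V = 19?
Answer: 390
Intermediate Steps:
b(D) = 11
R(J, H) = 13 + J
F(g, L) = 289 (F(g, L) = (11 + 6)² = 17² = 289)
(M + F(V, 19)) + R(9, 9) = (79 + 289) + (13 + 9) = 368 + 22 = 390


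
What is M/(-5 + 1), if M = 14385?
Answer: -14385/4 ≈ -3596.3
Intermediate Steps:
M/(-5 + 1) = 14385/(-5 + 1) = 14385/(-4) = -1/4*14385 = -14385/4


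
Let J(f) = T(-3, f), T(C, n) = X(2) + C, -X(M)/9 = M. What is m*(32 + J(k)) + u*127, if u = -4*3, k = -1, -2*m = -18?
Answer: -1425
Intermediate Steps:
m = 9 (m = -½*(-18) = 9)
X(M) = -9*M
u = -12
T(C, n) = -18 + C (T(C, n) = -9*2 + C = -18 + C)
J(f) = -21 (J(f) = -18 - 3 = -21)
m*(32 + J(k)) + u*127 = 9*(32 - 21) - 12*127 = 9*11 - 1524 = 99 - 1524 = -1425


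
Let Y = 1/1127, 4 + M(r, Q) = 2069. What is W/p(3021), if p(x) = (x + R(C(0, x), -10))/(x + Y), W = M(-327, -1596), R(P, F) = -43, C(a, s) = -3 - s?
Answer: 502188530/239729 ≈ 2094.8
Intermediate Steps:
M(r, Q) = 2065 (M(r, Q) = -4 + 2069 = 2065)
Y = 1/1127 ≈ 0.00088731
W = 2065
p(x) = (-43 + x)/(1/1127 + x) (p(x) = (x - 43)/(x + 1/1127) = (-43 + x)/(1/1127 + x))
W/p(3021) = 2065/((1127*(-43 + 3021)/(1 + 1127*3021))) = 2065/((1127*2978/(1 + 3404667))) = 2065/((1127*2978/3404668)) = 2065/((1127*(1/3404668)*2978)) = 2065/(1678103/1702334) = 2065*(1702334/1678103) = 502188530/239729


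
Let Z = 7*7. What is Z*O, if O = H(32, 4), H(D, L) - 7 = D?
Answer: 1911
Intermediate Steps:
Z = 49
H(D, L) = 7 + D
O = 39 (O = 7 + 32 = 39)
Z*O = 49*39 = 1911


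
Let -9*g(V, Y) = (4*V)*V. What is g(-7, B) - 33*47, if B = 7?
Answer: -14155/9 ≈ -1572.8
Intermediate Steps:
g(V, Y) = -4*V²/9 (g(V, Y) = -4*V*V/9 = -4*V²/9)
g(-7, B) - 33*47 = -4/9*(-7)² - 33*47 = -4/9*49 - 1551 = -196/9 - 1551 = -14155/9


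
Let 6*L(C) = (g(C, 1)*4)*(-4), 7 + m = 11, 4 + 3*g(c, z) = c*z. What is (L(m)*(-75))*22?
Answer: 0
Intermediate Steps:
g(c, z) = -4/3 + c*z/3 (g(c, z) = -4/3 + (c*z)/3 = -4/3 + c*z/3)
m = 4 (m = -7 + 11 = 4)
L(C) = 32/9 - 8*C/9 (L(C) = (((-4/3 + (⅓)*C*1)*4)*(-4))/6 = (((-4/3 + C/3)*4)*(-4))/6 = ((-16/3 + 4*C/3)*(-4))/6 = (64/3 - 16*C/3)/6 = 32/9 - 8*C/9)
(L(m)*(-75))*22 = ((32/9 - 8/9*4)*(-75))*22 = ((32/9 - 32/9)*(-75))*22 = (0*(-75))*22 = 0*22 = 0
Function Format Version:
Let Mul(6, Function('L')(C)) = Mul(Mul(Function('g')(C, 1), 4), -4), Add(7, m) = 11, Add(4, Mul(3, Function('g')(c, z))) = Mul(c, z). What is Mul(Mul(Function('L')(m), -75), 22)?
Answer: 0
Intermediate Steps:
Function('g')(c, z) = Add(Rational(-4, 3), Mul(Rational(1, 3), c, z)) (Function('g')(c, z) = Add(Rational(-4, 3), Mul(Rational(1, 3), Mul(c, z))) = Add(Rational(-4, 3), Mul(Rational(1, 3), c, z)))
m = 4 (m = Add(-7, 11) = 4)
Function('L')(C) = Add(Rational(32, 9), Mul(Rational(-8, 9), C)) (Function('L')(C) = Mul(Rational(1, 6), Mul(Mul(Add(Rational(-4, 3), Mul(Rational(1, 3), C, 1)), 4), -4)) = Mul(Rational(1, 6), Mul(Mul(Add(Rational(-4, 3), Mul(Rational(1, 3), C)), 4), -4)) = Mul(Rational(1, 6), Mul(Add(Rational(-16, 3), Mul(Rational(4, 3), C)), -4)) = Mul(Rational(1, 6), Add(Rational(64, 3), Mul(Rational(-16, 3), C))) = Add(Rational(32, 9), Mul(Rational(-8, 9), C)))
Mul(Mul(Function('L')(m), -75), 22) = Mul(Mul(Add(Rational(32, 9), Mul(Rational(-8, 9), 4)), -75), 22) = Mul(Mul(Add(Rational(32, 9), Rational(-32, 9)), -75), 22) = Mul(Mul(0, -75), 22) = Mul(0, 22) = 0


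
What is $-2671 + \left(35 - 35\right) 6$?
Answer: $-2671$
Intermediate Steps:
$-2671 + \left(35 - 35\right) 6 = -2671 + 0 \cdot 6 = -2671 + 0 = -2671$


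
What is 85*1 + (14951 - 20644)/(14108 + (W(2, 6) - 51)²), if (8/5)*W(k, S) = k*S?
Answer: 5417313/64001 ≈ 84.644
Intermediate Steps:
W(k, S) = 5*S*k/8 (W(k, S) = 5*(k*S)/8 = 5*(S*k)/8 = 5*S*k/8)
85*1 + (14951 - 20644)/(14108 + (W(2, 6) - 51)²) = 85*1 + (14951 - 20644)/(14108 + ((5/8)*6*2 - 51)²) = 85 - 5693/(14108 + (15/2 - 51)²) = 85 - 5693/(14108 + (-87/2)²) = 85 - 5693/(14108 + 7569/4) = 85 - 5693/64001/4 = 85 - 5693*4/64001 = 85 - 22772/64001 = 5417313/64001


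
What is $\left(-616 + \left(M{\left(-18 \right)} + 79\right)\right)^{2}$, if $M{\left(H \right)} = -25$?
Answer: $315844$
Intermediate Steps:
$\left(-616 + \left(M{\left(-18 \right)} + 79\right)\right)^{2} = \left(-616 + \left(-25 + 79\right)\right)^{2} = \left(-616 + 54\right)^{2} = \left(-562\right)^{2} = 315844$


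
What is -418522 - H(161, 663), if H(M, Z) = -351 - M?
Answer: -418010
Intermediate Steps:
-418522 - H(161, 663) = -418522 - (-351 - 1*161) = -418522 - (-351 - 161) = -418522 - 1*(-512) = -418522 + 512 = -418010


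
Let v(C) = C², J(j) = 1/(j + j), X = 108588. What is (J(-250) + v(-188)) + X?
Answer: 71965999/500 ≈ 1.4393e+5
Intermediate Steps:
J(j) = 1/(2*j)
(J(-250) + v(-188)) + X = ((½)/(-250) + (-188)²) + 108588 = ((½)*(-1/250) + 35344) + 108588 = (-1/500 + 35344) + 108588 = 17671999/500 + 108588 = 71965999/500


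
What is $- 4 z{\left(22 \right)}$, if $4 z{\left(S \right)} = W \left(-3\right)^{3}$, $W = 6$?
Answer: $162$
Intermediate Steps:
$z{\left(S \right)} = - \frac{81}{2}$ ($z{\left(S \right)} = \frac{6 \left(-3\right)^{3}}{4} = \frac{6 \left(-27\right)}{4} = \frac{1}{4} \left(-162\right) = - \frac{81}{2}$)
$- 4 z{\left(22 \right)} = \left(-4\right) \left(- \frac{81}{2}\right) = 162$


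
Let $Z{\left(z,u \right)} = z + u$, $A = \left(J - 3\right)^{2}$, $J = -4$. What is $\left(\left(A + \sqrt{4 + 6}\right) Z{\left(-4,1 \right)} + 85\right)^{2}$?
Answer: $3934 + 372 \sqrt{10} \approx 5110.4$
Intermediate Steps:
$A = 49$ ($A = \left(-4 - 3\right)^{2} = \left(-7\right)^{2} = 49$)
$Z{\left(z,u \right)} = u + z$
$\left(\left(A + \sqrt{4 + 6}\right) Z{\left(-4,1 \right)} + 85\right)^{2} = \left(\left(49 + \sqrt{4 + 6}\right) \left(1 - 4\right) + 85\right)^{2} = \left(\left(49 + \sqrt{10}\right) \left(-3\right) + 85\right)^{2} = \left(\left(-147 - 3 \sqrt{10}\right) + 85\right)^{2} = \left(-62 - 3 \sqrt{10}\right)^{2}$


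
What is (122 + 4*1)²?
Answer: 15876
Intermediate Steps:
(122 + 4*1)² = (122 + 4)² = 126² = 15876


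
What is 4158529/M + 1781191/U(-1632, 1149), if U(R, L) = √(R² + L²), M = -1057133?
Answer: -4158529/1057133 + 1781191*√17705/265575 ≈ 888.49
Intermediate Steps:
U(R, L) = √(L² + R²)
4158529/M + 1781191/U(-1632, 1149) = 4158529/(-1057133) + 1781191/(√(1149² + (-1632)²)) = 4158529*(-1/1057133) + 1781191/(√(1320201 + 2663424)) = -4158529/1057133 + 1781191/(√3983625) = -4158529/1057133 + 1781191/((15*√17705)) = -4158529/1057133 + 1781191*(√17705/265575) = -4158529/1057133 + 1781191*√17705/265575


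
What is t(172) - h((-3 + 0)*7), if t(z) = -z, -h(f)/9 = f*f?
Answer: 3797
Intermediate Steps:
h(f) = -9*f**2 (h(f) = -9*f*f = -9*f**2)
t(172) - h((-3 + 0)*7) = -1*172 - (-9)*((-3 + 0)*7)**2 = -172 - (-9)*(-3*7)**2 = -172 - (-9)*(-21)**2 = -172 - (-9)*441 = -172 - 1*(-3969) = -172 + 3969 = 3797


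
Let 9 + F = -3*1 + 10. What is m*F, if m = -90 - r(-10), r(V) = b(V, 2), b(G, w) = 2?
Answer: 184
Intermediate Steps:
r(V) = 2
F = -2 (F = -9 + (-3*1 + 10) = -9 + (-3 + 10) = -9 + 7 = -2)
m = -92 (m = -90 - 1*2 = -90 - 2 = -92)
m*F = -92*(-2) = 184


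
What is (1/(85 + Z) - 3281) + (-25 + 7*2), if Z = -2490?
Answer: -7917261/2405 ≈ -3292.0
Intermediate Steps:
(1/(85 + Z) - 3281) + (-25 + 7*2) = (1/(85 - 2490) - 3281) + (-25 + 7*2) = (1/(-2405) - 3281) + (-25 + 14) = (-1/2405 - 3281) - 11 = -7890806/2405 - 11 = -7917261/2405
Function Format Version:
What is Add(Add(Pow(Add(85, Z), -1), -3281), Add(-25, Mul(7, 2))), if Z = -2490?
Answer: Rational(-7917261, 2405) ≈ -3292.0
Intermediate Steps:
Add(Add(Pow(Add(85, Z), -1), -3281), Add(-25, Mul(7, 2))) = Add(Add(Pow(Add(85, -2490), -1), -3281), Add(-25, Mul(7, 2))) = Add(Add(Pow(-2405, -1), -3281), Add(-25, 14)) = Add(Add(Rational(-1, 2405), -3281), -11) = Add(Rational(-7890806, 2405), -11) = Rational(-7917261, 2405)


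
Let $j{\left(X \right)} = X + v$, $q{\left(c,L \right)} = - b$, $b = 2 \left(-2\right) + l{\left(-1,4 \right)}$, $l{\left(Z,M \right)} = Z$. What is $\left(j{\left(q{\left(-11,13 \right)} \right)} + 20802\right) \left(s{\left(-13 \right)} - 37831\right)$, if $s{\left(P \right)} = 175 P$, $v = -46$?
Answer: $-832640666$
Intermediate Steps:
$b = -5$ ($b = 2 \left(-2\right) - 1 = -4 - 1 = -5$)
$q{\left(c,L \right)} = 5$ ($q{\left(c,L \right)} = \left(-1\right) \left(-5\right) = 5$)
$j{\left(X \right)} = -46 + X$ ($j{\left(X \right)} = X - 46 = -46 + X$)
$\left(j{\left(q{\left(-11,13 \right)} \right)} + 20802\right) \left(s{\left(-13 \right)} - 37831\right) = \left(\left(-46 + 5\right) + 20802\right) \left(175 \left(-13\right) - 37831\right) = \left(-41 + 20802\right) \left(-2275 - 37831\right) = 20761 \left(-40106\right) = -832640666$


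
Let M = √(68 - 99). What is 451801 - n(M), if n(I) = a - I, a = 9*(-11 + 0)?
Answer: 451900 + I*√31 ≈ 4.519e+5 + 5.5678*I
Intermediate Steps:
a = -99 (a = 9*(-11) = -99)
M = I*√31 (M = √(-31) = I*√31 ≈ 5.5678*I)
n(I) = -99 - I
451801 - n(M) = 451801 - (-99 - I*√31) = 451801 + (99 + I*√31) = 451900 + I*√31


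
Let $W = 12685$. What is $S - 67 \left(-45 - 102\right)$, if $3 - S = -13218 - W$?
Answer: $35755$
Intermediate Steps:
$S = 25906$ ($S = 3 - \left(-13218 - 12685\right) = 3 - -25903 = 3 + 25903 = 25906$)
$S - 67 \left(-45 - 102\right) = 25906 - 67 \left(-45 - 102\right) = 25906 - 67 \left(-147\right) = 25906 - -9849 = 25906 + 9849 = 35755$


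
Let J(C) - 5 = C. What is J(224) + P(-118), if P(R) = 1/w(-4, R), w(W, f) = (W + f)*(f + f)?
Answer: 6593369/28792 ≈ 229.00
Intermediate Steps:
w(W, f) = 2*f*(W + f) (w(W, f) = (W + f)*(2*f) = 2*f*(W + f))
J(C) = 5 + C
P(R) = 1/(2*R*(-4 + R))
J(224) + P(-118) = (5 + 224) + (½)/(-118*(-4 - 118)) = 229 + (½)*(-1/118)/(-122) = 229 + (½)*(-1/118)*(-1/122) = 229 + 1/28792 = 6593369/28792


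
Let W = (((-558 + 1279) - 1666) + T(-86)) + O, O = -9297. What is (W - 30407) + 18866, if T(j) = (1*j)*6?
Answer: -22299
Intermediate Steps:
T(j) = 6*j (T(j) = j*6 = 6*j)
W = -10758 (W = (((-558 + 1279) - 1666) + 6*(-86)) - 9297 = ((721 - 1666) - 516) - 9297 = (-945 - 516) - 9297 = -1461 - 9297 = -10758)
(W - 30407) + 18866 = (-10758 - 30407) + 18866 = -41165 + 18866 = -22299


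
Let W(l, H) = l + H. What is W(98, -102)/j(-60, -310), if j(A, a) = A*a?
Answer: -1/4650 ≈ -0.00021505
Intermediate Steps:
W(l, H) = H + l
W(98, -102)/j(-60, -310) = (-102 + 98)/((-60*(-310))) = -4/18600 = -4*1/18600 = -1/4650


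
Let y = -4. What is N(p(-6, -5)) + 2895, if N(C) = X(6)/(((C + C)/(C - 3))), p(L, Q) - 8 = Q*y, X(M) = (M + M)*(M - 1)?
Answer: 40905/14 ≈ 2921.8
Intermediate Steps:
X(M) = 2*M*(-1 + M) (X(M) = (2*M)*(-1 + M) = 2*M*(-1 + M))
p(L, Q) = 8 - 4*Q (p(L, Q) = 8 + Q*(-4) = 8 - 4*Q)
N(C) = 30*(-3 + C)/C (N(C) = (2*6*(-1 + 6))/(((C + C)/(C - 3))) = (2*6*5)/(((2*C)/(-3 + C))) = 60/((2*C/(-3 + C))) = 60*((-3 + C)/(2*C)) = 30*(-3 + C)/C)
N(p(-6, -5)) + 2895 = (30 - 90/(8 - 4*(-5))) + 2895 = (30 - 90/(8 + 20)) + 2895 = (30 - 90/28) + 2895 = (30 - 90*1/28) + 2895 = (30 - 45/14) + 2895 = 375/14 + 2895 = 40905/14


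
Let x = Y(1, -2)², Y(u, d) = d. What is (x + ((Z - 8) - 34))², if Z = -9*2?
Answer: 3136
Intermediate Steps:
Z = -18
x = 4 (x = (-2)² = 4)
(x + ((Z - 8) - 34))² = (4 + ((-18 - 8) - 34))² = (4 + (-26 - 34))² = (4 - 60)² = (-56)² = 3136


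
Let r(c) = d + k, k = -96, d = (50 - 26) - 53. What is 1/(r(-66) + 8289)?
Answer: 1/8164 ≈ 0.00012249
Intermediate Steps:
d = -29 (d = 24 - 53 = -29)
r(c) = -125 (r(c) = -29 - 96 = -125)
1/(r(-66) + 8289) = 1/(-125 + 8289) = 1/8164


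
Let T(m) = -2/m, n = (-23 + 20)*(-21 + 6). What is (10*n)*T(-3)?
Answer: 300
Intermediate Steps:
n = 45 (n = -3*(-15) = 45)
(10*n)*T(-3) = (10*45)*(-2/(-3)) = 450*(-2*(-1/3)) = 450*(2/3) = 300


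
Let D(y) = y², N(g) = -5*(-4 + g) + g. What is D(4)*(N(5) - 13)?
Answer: -208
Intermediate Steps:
N(g) = 20 - 4*g (N(g) = (20 - 5*g) + g = 20 - 4*g)
D(4)*(N(5) - 13) = 4²*((20 - 4*5) - 13) = 16*((20 - 20) - 13) = 16*(0 - 13) = 16*(-13) = -208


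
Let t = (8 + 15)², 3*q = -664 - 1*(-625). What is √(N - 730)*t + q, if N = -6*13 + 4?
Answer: -13 + 1058*I*√201 ≈ -13.0 + 15000.0*I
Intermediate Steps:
q = -13 (q = (-664 - 1*(-625))/3 = (-664 + 625)/3 = (⅓)*(-39) = -13)
N = -74 (N = -78 + 4 = -74)
t = 529 (t = 23² = 529)
√(N - 730)*t + q = √(-74 - 730)*529 - 13 = √(-804)*529 - 13 = (2*I*√201)*529 - 13 = 1058*I*√201 - 13 = -13 + 1058*I*√201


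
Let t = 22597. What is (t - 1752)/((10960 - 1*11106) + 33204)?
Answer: 20845/33058 ≈ 0.63056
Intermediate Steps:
(t - 1752)/((10960 - 1*11106) + 33204) = (22597 - 1752)/((10960 - 1*11106) + 33204) = 20845/((10960 - 11106) + 33204) = 20845/(-146 + 33204) = 20845/33058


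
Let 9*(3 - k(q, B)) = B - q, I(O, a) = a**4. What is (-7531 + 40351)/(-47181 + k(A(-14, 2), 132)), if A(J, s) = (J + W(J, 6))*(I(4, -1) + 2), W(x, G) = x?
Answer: -5470/7867 ≈ -0.69531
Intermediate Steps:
A(J, s) = 6*J (A(J, s) = (J + J)*((-1)**4 + 2) = (2*J)*(1 + 2) = (2*J)*3 = 6*J)
k(q, B) = 3 - B/9 + q/9 (k(q, B) = 3 - (B - q)/9 = 3 + (-B/9 + q/9) = 3 - B/9 + q/9)
(-7531 + 40351)/(-47181 + k(A(-14, 2), 132)) = (-7531 + 40351)/(-47181 + (3 - 1/9*132 + (6*(-14))/9)) = 32820/(-47181 + (3 - 44/3 + (1/9)*(-84))) = 32820/(-47181 + (3 - 44/3 - 28/3)) = 32820/(-47181 - 21) = 32820/(-47202) = 32820*(-1/47202) = -5470/7867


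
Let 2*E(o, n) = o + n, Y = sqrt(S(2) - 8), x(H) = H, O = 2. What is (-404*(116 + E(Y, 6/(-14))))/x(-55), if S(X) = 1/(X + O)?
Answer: 327442/385 + 101*I*sqrt(31)/55 ≈ 850.5 + 10.224*I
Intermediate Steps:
S(X) = 1/(2 + X) (S(X) = 1/(X + 2) = 1/(2 + X))
Y = I*sqrt(31)/2 (Y = sqrt(1/(2 + 2) - 8) = sqrt(1/4 - 8) = sqrt(-31/4) = I*sqrt(31)/2 ≈ 2.7839*I)
E(o, n) = n/2 + o/2 (E(o, n) = (o + n)/2 = (n + o)/2 = n/2 + o/2)
(-404*(116 + E(Y, 6/(-14))))/x(-55) = -404*(116 + ((6/(-14))/2 + (I*sqrt(31)/2)/2))/(-55) = -404*(116 + ((6*(-1/14))/2 + I*sqrt(31)/4))*(-1/55) = -404*(116 + ((1/2)*(-3/7) + I*sqrt(31)/4))*(-1/55) = -404*(116 + (-3/14 + I*sqrt(31)/4))*(-1/55) = -404*(1621/14 + I*sqrt(31)/4)*(-1/55) = (-327442/7 - 101*I*sqrt(31))*(-1/55) = 327442/385 + 101*I*sqrt(31)/55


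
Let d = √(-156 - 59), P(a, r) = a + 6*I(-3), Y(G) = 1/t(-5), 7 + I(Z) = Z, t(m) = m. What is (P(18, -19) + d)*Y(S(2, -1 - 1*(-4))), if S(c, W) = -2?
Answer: 42/5 - I*√215/5 ≈ 8.4 - 2.9326*I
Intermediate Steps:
I(Z) = -7 + Z
Y(G) = -⅕ (Y(G) = 1/(-5) = -⅕)
P(a, r) = -60 + a (P(a, r) = a + 6*(-7 - 3) = a + 6*(-10) = a - 60 = -60 + a)
d = I*√215 (d = √(-215) = I*√215 ≈ 14.663*I)
(P(18, -19) + d)*Y(S(2, -1 - 1*(-4))) = ((-60 + 18) + I*√215)*(-⅕) = (-42 + I*√215)*(-⅕) = 42/5 - I*√215/5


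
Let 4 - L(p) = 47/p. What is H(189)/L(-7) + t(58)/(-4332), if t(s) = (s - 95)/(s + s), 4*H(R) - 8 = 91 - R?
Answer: -5276191/2512560 ≈ -2.0999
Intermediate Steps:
H(R) = 99/4 - R/4 (H(R) = 2 + (91 - R)/4 = 2 + (91/4 - R/4) = 99/4 - R/4)
L(p) = 4 - 47/p
t(s) = (-95 + s)/(2*s) (t(s) = (-95 + s)/((2*s)) = (-95 + s)*(1/(2*s)) = (-95 + s)/(2*s))
H(189)/L(-7) + t(58)/(-4332) = (99/4 - ¼*189)/(4 - 47/(-7)) + ((½)*(-95 + 58)/58)/(-4332) = (99/4 - 189/4)/(4 - 47*(-⅐)) + ((½)*(1/58)*(-37))*(-1/4332) = -45/(2*(4 + 47/7)) - 37/116*(-1/4332) = -45/(2*75/7) + 37/502512 = -45/2*7/75 + 37/502512 = -21/10 + 37/502512 = -5276191/2512560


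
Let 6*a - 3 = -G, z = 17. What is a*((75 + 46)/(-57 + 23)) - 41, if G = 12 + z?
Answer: -2609/102 ≈ -25.578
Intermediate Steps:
G = 29 (G = 12 + 17 = 29)
a = -13/3 (a = 1/2 + (-1*29)/6 = 1/2 + (1/6)*(-29) = 1/2 - 29/6 = -13/3 ≈ -4.3333)
a*((75 + 46)/(-57 + 23)) - 41 = -13*(75 + 46)/(3*(-57 + 23)) - 41 = -1573/(3*(-34)) - 41 = -1573*(-1)/(3*34) - 41 = -13/3*(-121/34) - 41 = 1573/102 - 41 = -2609/102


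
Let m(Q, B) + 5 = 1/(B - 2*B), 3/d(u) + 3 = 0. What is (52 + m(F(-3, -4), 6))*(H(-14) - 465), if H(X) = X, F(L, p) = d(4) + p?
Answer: -134599/6 ≈ -22433.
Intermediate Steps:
d(u) = -1 (d(u) = 3/(-3 + 0) = 3/(-3) = 3*(-⅓) = -1)
F(L, p) = -1 + p
m(Q, B) = -5 - 1/B (m(Q, B) = -5 + 1/(B - 2*B) = -5 + 1/(-B) = -5 - 1/B)
(52 + m(F(-3, -4), 6))*(H(-14) - 465) = (52 + (-5 - 1/6))*(-14 - 465) = (52 + (-5 - 1*⅙))*(-479) = (52 + (-5 - ⅙))*(-479) = (52 - 31/6)*(-479) = (281/6)*(-479) = -134599/6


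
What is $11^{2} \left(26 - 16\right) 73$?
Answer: $88330$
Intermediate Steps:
$11^{2} \left(26 - 16\right) 73 = 121 \cdot 10 \cdot 73 = 1210 \cdot 73 = 88330$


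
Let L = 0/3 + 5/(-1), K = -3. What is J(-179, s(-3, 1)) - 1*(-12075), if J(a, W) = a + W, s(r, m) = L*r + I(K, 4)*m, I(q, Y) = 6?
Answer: 11917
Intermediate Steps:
L = -5 (L = 0*(1/3) + 5*(-1) = 0 - 5 = -5)
s(r, m) = -5*r + 6*m
J(a, W) = W + a
J(-179, s(-3, 1)) - 1*(-12075) = ((-5*(-3) + 6*1) - 179) - 1*(-12075) = ((15 + 6) - 179) + 12075 = (21 - 179) + 12075 = -158 + 12075 = 11917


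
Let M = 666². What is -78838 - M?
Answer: -522394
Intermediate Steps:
M = 443556
-78838 - M = -78838 - 1*443556 = -78838 - 443556 = -522394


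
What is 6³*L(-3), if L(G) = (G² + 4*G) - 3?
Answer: -1296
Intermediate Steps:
L(G) = -3 + G² + 4*G
6³*L(-3) = 6³*(-3 + (-3)² + 4*(-3)) = 216*(-3 + 9 - 12) = 216*(-6) = -1296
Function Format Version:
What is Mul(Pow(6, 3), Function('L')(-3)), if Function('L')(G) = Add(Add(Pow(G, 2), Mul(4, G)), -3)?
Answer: -1296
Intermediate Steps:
Function('L')(G) = Add(-3, Pow(G, 2), Mul(4, G))
Mul(Pow(6, 3), Function('L')(-3)) = Mul(Pow(6, 3), Add(-3, Pow(-3, 2), Mul(4, -3))) = Mul(216, Add(-3, 9, -12)) = Mul(216, -6) = -1296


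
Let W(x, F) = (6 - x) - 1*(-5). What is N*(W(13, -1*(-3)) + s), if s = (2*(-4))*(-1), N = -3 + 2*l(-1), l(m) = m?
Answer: -30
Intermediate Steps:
N = -5 (N = -3 + 2*(-1) = -3 - 2 = -5)
s = 8 (s = -8*(-1) = 8)
W(x, F) = 11 - x (W(x, F) = (6 - x) + 5 = 11 - x)
N*(W(13, -1*(-3)) + s) = -5*((11 - 1*13) + 8) = -5*((11 - 13) + 8) = -5*(-2 + 8) = -5*6 = -30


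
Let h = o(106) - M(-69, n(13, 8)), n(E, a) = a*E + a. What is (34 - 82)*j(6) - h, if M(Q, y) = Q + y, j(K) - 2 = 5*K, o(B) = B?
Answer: -1599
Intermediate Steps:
n(E, a) = a + E*a (n(E, a) = E*a + a = a + E*a)
j(K) = 2 + 5*K
h = 63 (h = 106 - (-69 + 8*(1 + 13)) = 106 - (-69 + 8*14) = 106 - (-69 + 112) = 106 - 1*43 = 106 - 43 = 63)
(34 - 82)*j(6) - h = (34 - 82)*(2 + 5*6) - 1*63 = -48*(2 + 30) - 63 = -48*32 - 63 = -1536 - 63 = -1599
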